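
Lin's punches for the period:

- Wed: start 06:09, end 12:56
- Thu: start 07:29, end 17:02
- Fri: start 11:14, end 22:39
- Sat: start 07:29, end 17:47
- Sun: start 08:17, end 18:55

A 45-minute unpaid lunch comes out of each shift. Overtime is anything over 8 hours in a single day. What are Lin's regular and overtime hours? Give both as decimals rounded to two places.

Regular 38.03 hours, overtime 6.90 hours

Wed: 06:09–12:56 = 6 h 47 min; less 45 min break → 6 h 2 min
Thu: 07:29–17:02 = 9 h 33 min; less 45 min break → 8 h 48 min
Fri: 11:14–22:39 = 11 h 25 min; less 45 min break → 10 h 40 min
Sat: 07:29–17:47 = 10 h 18 min; less 45 min break → 9 h 33 min
Sun: 08:17–18:55 = 10 h 38 min; less 45 min break → 9 h 53 min
Wed reg 6 h 2 min / OT 0 h 0 min; Thu reg 8 h 0 min / OT 0 h 48 min; Fri reg 8 h 0 min / OT 2 h 40 min; Sat reg 8 h 0 min / OT 1 h 33 min; Sun reg 8 h 0 min / OT 1 h 53 min.
Totals: regular 38 h 2 min, overtime 6 h 54 min.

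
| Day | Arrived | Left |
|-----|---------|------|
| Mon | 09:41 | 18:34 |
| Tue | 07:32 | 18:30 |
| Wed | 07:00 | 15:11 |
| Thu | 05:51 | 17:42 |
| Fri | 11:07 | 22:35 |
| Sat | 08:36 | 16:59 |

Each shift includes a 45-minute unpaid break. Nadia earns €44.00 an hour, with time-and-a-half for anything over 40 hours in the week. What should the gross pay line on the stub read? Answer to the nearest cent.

Mon: 09:41–18:34 = 8 h 53 min; less 45 min break → 8 h 8 min
Tue: 07:32–18:30 = 10 h 58 min; less 45 min break → 10 h 13 min
Wed: 07:00–15:11 = 8 h 11 min; less 45 min break → 7 h 26 min
Thu: 05:51–17:42 = 11 h 51 min; less 45 min break → 11 h 6 min
Fri: 11:07–22:35 = 11 h 28 min; less 45 min break → 10 h 43 min
Sat: 08:36–16:59 = 8 h 23 min; less 45 min break → 7 h 38 min
Total worked: 55 h 14 min = 3314 min.
Regular 40 h 0 min = 2400 min at €44.00/h; overtime 15 h 14 min = 914 min at €66.00/h.
Pay = (2400 × €44.00 + 914 × €66.00) ÷ 60 = €2765.40.

€2765.40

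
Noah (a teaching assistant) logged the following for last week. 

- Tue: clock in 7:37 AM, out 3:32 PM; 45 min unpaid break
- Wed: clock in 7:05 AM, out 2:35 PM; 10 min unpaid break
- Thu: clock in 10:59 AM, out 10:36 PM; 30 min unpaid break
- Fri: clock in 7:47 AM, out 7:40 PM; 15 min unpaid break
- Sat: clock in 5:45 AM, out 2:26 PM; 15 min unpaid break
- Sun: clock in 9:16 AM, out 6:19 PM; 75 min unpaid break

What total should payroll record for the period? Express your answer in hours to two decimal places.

53.48 hours

Tue: 7:37 AM–3:32 PM = 7 h 55 min; less 45 min break → 7 h 10 min
Wed: 7:05 AM–2:35 PM = 7 h 30 min; less 10 min break → 7 h 20 min
Thu: 10:59 AM–10:36 PM = 11 h 37 min; less 30 min break → 11 h 7 min
Fri: 7:47 AM–7:40 PM = 11 h 53 min; less 15 min break → 11 h 38 min
Sat: 5:45 AM–2:26 PM = 8 h 41 min; less 15 min break → 8 h 26 min
Sun: 9:16 AM–6:19 PM = 9 h 3 min; less 75 min break → 7 h 48 min
Total: 7 h 10 min + 7 h 20 min + 11 h 7 min + 11 h 38 min + 8 h 26 min + 7 h 48 min = 53 h 29 min.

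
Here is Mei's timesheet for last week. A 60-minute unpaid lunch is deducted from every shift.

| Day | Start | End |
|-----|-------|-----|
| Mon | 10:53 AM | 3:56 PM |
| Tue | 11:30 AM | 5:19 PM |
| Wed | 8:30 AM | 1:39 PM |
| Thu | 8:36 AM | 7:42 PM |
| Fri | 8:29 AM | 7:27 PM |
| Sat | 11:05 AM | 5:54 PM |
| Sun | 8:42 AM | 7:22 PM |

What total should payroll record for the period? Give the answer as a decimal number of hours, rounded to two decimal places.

48.57 hours

Mon: 10:53 AM–3:56 PM = 5 h 3 min; less 60 min break → 4 h 3 min
Tue: 11:30 AM–5:19 PM = 5 h 49 min; less 60 min break → 4 h 49 min
Wed: 8:30 AM–1:39 PM = 5 h 9 min; less 60 min break → 4 h 9 min
Thu: 8:36 AM–7:42 PM = 11 h 6 min; less 60 min break → 10 h 6 min
Fri: 8:29 AM–7:27 PM = 10 h 58 min; less 60 min break → 9 h 58 min
Sat: 11:05 AM–5:54 PM = 6 h 49 min; less 60 min break → 5 h 49 min
Sun: 8:42 AM–7:22 PM = 10 h 40 min; less 60 min break → 9 h 40 min
Total: 4 h 3 min + 4 h 49 min + 4 h 9 min + 10 h 6 min + 9 h 58 min + 5 h 49 min + 9 h 40 min = 48 h 34 min.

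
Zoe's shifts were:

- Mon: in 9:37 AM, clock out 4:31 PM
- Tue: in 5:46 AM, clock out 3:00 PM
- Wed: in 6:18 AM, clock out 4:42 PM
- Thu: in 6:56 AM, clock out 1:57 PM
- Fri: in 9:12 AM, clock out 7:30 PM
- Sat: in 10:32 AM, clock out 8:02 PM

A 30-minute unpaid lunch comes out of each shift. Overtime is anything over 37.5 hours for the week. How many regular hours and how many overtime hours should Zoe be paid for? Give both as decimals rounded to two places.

Regular 37.50 hours, overtime 12.85 hours

Mon: 9:37 AM–4:31 PM = 6 h 54 min; less 30 min break → 6 h 24 min
Tue: 5:46 AM–3:00 PM = 9 h 14 min; less 30 min break → 8 h 44 min
Wed: 6:18 AM–4:42 PM = 10 h 24 min; less 30 min break → 9 h 54 min
Thu: 6:56 AM–1:57 PM = 7 h 1 min; less 30 min break → 6 h 31 min
Fri: 9:12 AM–7:30 PM = 10 h 18 min; less 30 min break → 9 h 48 min
Sat: 10:32 AM–8:02 PM = 9 h 30 min; less 30 min break → 9 h 0 min
Total worked: 50 h 21 min = 50.35 h.
Threshold 37.5 h → overtime 12 h 51 min, regular 37 h 30 min.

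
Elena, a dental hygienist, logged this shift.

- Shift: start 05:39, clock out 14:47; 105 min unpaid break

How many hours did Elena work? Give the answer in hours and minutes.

Shift: 05:39–14:47 = 9 h 8 min; less 105 min break → 7 h 23 min

7 h 23 min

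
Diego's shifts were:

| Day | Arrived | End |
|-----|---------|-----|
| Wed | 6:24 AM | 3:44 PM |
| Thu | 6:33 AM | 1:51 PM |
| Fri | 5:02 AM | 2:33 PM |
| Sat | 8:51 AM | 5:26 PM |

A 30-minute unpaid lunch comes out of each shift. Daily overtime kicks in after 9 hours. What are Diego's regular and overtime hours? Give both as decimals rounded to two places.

Wed: 6:24 AM–3:44 PM = 9 h 20 min; less 30 min break → 8 h 50 min
Thu: 6:33 AM–1:51 PM = 7 h 18 min; less 30 min break → 6 h 48 min
Fri: 5:02 AM–2:33 PM = 9 h 31 min; less 30 min break → 9 h 1 min
Sat: 8:51 AM–5:26 PM = 8 h 35 min; less 30 min break → 8 h 5 min
Wed reg 8 h 50 min / OT 0 h 0 min; Thu reg 6 h 48 min / OT 0 h 0 min; Fri reg 9 h 0 min / OT 0 h 1 min; Sat reg 8 h 5 min / OT 0 h 0 min.
Totals: regular 32 h 43 min, overtime 0 h 1 min.

Regular 32.72 hours, overtime 0.02 hours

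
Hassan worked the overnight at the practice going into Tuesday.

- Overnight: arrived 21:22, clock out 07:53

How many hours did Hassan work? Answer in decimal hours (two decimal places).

10.52 hours

Overnight: 21:22 → midnight = 2 h 38 min; midnight → 07:53 = 7 h 53 min; span 10 h 31 min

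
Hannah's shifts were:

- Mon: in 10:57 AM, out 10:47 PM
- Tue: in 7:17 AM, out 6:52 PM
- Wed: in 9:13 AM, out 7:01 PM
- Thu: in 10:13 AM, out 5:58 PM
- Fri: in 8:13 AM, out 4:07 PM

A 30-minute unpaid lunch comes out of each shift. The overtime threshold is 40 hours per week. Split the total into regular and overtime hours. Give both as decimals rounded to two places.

Mon: 10:57 AM–10:47 PM = 11 h 50 min; less 30 min break → 11 h 20 min
Tue: 7:17 AM–6:52 PM = 11 h 35 min; less 30 min break → 11 h 5 min
Wed: 9:13 AM–7:01 PM = 9 h 48 min; less 30 min break → 9 h 18 min
Thu: 10:13 AM–5:58 PM = 7 h 45 min; less 30 min break → 7 h 15 min
Fri: 8:13 AM–4:07 PM = 7 h 54 min; less 30 min break → 7 h 24 min
Total worked: 46 h 22 min = 46.37 h.
Threshold 40 h → overtime 6 h 22 min, regular 40 h 0 min.

Regular 40.00 hours, overtime 6.37 hours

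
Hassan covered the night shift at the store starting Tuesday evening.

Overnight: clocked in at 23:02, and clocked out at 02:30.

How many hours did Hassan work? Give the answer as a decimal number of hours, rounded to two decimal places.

Overnight: 23:02 → midnight = 0 h 58 min; midnight → 02:30 = 2 h 30 min; span 3 h 28 min

3.47 hours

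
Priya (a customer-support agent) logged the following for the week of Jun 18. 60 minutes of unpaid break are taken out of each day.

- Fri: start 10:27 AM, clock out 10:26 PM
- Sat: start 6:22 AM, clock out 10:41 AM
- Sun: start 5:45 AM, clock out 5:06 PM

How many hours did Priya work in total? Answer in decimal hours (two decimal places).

Fri: 10:27 AM–10:26 PM = 11 h 59 min; less 60 min break → 10 h 59 min
Sat: 6:22 AM–10:41 AM = 4 h 19 min; less 60 min break → 3 h 19 min
Sun: 5:45 AM–5:06 PM = 11 h 21 min; less 60 min break → 10 h 21 min
Total: 10 h 59 min + 3 h 19 min + 10 h 21 min = 24 h 39 min.

24.65 hours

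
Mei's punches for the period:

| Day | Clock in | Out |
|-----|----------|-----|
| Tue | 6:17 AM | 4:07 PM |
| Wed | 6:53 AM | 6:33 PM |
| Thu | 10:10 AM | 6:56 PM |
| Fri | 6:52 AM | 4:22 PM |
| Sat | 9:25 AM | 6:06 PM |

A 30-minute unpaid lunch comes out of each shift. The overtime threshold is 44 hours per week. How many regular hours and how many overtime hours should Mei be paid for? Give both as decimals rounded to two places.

Tue: 6:17 AM–4:07 PM = 9 h 50 min; less 30 min break → 9 h 20 min
Wed: 6:53 AM–6:33 PM = 11 h 40 min; less 30 min break → 11 h 10 min
Thu: 10:10 AM–6:56 PM = 8 h 46 min; less 30 min break → 8 h 16 min
Fri: 6:52 AM–4:22 PM = 9 h 30 min; less 30 min break → 9 h 0 min
Sat: 9:25 AM–6:06 PM = 8 h 41 min; less 30 min break → 8 h 11 min
Total worked: 45 h 57 min = 45.95 h.
Threshold 44 h → overtime 1 h 57 min, regular 44 h 0 min.

Regular 44.00 hours, overtime 1.95 hours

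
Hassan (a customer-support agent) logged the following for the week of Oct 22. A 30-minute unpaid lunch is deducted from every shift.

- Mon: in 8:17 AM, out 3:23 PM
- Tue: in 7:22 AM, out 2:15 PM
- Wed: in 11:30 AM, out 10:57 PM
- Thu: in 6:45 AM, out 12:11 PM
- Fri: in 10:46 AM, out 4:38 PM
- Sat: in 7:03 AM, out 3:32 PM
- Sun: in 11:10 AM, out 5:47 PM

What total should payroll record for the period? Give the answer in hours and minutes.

48 h 20 min

Mon: 8:17 AM–3:23 PM = 7 h 6 min; less 30 min break → 6 h 36 min
Tue: 7:22 AM–2:15 PM = 6 h 53 min; less 30 min break → 6 h 23 min
Wed: 11:30 AM–10:57 PM = 11 h 27 min; less 30 min break → 10 h 57 min
Thu: 6:45 AM–12:11 PM = 5 h 26 min; less 30 min break → 4 h 56 min
Fri: 10:46 AM–4:38 PM = 5 h 52 min; less 30 min break → 5 h 22 min
Sat: 7:03 AM–3:32 PM = 8 h 29 min; less 30 min break → 7 h 59 min
Sun: 11:10 AM–5:47 PM = 6 h 37 min; less 30 min break → 6 h 7 min
Total: 6 h 36 min + 6 h 23 min + 10 h 57 min + 4 h 56 min + 5 h 22 min + 7 h 59 min + 6 h 7 min = 48 h 20 min.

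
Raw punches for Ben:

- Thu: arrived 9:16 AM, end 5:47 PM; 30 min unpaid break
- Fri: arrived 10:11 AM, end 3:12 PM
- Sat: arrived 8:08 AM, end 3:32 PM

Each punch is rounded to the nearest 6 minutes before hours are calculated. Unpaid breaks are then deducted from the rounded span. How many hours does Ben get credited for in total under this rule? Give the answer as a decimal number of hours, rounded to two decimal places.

Thu: in 9:16 AM→9:18 AM, out 5:47 PM→5:48 PM; 8 h 30 min − 30 min = 8 h 0 min
Fri: in 10:11 AM→10:12 AM, out 3:12 PM→3:12 PM; 5 h 0 min
Sat: in 8:08 AM→8:06 AM, out 3:32 PM→3:30 PM; 7 h 24 min
Total credited: 20 h 24 min.

20.40 hours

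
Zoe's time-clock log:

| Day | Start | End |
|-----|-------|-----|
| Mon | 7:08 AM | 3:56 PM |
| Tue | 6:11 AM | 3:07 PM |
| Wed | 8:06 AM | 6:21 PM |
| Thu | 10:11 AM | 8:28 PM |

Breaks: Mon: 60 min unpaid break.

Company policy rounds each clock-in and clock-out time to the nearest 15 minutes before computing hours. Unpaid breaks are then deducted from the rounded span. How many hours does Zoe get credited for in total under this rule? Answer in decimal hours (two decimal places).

Mon: in 7:08 AM→7:15 AM, out 3:56 PM→4:00 PM; 8 h 45 min − 60 min = 7 h 45 min
Tue: in 6:11 AM→6:15 AM, out 3:07 PM→3:00 PM; 8 h 45 min
Wed: in 8:06 AM→8:00 AM, out 6:21 PM→6:15 PM; 10 h 15 min
Thu: in 10:11 AM→10:15 AM, out 8:28 PM→8:30 PM; 10 h 15 min
Total credited: 37 h 0 min.

37.00 hours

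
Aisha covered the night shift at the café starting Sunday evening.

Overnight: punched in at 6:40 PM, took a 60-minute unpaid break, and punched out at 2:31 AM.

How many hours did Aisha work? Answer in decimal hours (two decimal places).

6.85 hours

Overnight: 6:40 PM → midnight = 5 h 20 min; midnight → 2:31 AM = 2 h 31 min; span 7 h 51 min; less 60 min break → 6 h 51 min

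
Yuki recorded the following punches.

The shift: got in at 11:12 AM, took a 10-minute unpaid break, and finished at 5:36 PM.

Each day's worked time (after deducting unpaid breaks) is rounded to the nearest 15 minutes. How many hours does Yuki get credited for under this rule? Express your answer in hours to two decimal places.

The shift: 11:12 AM–5:36 PM = 6 h 24 min − 10 min = 6 h 14 min → rounds to 6 h 15 min

6.25 hours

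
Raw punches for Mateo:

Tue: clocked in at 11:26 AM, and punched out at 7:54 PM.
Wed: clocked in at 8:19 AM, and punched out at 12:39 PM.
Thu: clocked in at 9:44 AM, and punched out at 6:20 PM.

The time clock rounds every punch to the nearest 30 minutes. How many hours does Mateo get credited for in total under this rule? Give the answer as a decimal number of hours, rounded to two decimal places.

Tue: in 11:26 AM→11:30 AM, out 7:54 PM→8:00 PM; 8 h 30 min
Wed: in 8:19 AM→8:30 AM, out 12:39 PM→12:30 PM; 4 h 0 min
Thu: in 9:44 AM→9:30 AM, out 6:20 PM→6:30 PM; 9 h 0 min
Total credited: 21 h 30 min.

21.50 hours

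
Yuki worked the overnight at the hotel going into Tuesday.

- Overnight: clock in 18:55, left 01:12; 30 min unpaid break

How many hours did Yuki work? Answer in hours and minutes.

5 h 47 min

Overnight: 18:55 → midnight = 5 h 5 min; midnight → 01:12 = 1 h 12 min; span 6 h 17 min; less 30 min break → 5 h 47 min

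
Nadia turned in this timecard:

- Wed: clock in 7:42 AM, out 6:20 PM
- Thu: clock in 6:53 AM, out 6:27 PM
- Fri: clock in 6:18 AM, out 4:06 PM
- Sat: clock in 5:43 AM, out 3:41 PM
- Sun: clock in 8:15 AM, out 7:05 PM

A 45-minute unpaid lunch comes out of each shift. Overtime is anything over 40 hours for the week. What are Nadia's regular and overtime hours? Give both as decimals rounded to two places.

Regular 40.00 hours, overtime 9.05 hours

Wed: 7:42 AM–6:20 PM = 10 h 38 min; less 45 min break → 9 h 53 min
Thu: 6:53 AM–6:27 PM = 11 h 34 min; less 45 min break → 10 h 49 min
Fri: 6:18 AM–4:06 PM = 9 h 48 min; less 45 min break → 9 h 3 min
Sat: 5:43 AM–3:41 PM = 9 h 58 min; less 45 min break → 9 h 13 min
Sun: 8:15 AM–7:05 PM = 10 h 50 min; less 45 min break → 10 h 5 min
Total worked: 49 h 3 min = 49.05 h.
Threshold 40 h → overtime 9 h 3 min, regular 40 h 0 min.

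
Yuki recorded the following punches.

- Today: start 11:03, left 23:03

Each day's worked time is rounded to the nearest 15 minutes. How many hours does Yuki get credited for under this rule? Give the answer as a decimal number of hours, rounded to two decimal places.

12.00 hours

Today: 11:03–23:03 = 12 h 0 min → rounds to 12 h 0 min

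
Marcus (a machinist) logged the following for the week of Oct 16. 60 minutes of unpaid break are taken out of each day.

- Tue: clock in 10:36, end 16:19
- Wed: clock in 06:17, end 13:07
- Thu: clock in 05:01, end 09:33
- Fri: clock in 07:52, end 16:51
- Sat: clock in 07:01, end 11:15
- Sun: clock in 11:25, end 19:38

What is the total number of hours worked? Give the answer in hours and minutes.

Tue: 10:36–16:19 = 5 h 43 min; less 60 min break → 4 h 43 min
Wed: 06:17–13:07 = 6 h 50 min; less 60 min break → 5 h 50 min
Thu: 05:01–09:33 = 4 h 32 min; less 60 min break → 3 h 32 min
Fri: 07:52–16:51 = 8 h 59 min; less 60 min break → 7 h 59 min
Sat: 07:01–11:15 = 4 h 14 min; less 60 min break → 3 h 14 min
Sun: 11:25–19:38 = 8 h 13 min; less 60 min break → 7 h 13 min
Total: 4 h 43 min + 5 h 50 min + 3 h 32 min + 7 h 59 min + 3 h 14 min + 7 h 13 min = 32 h 31 min.

32 h 31 min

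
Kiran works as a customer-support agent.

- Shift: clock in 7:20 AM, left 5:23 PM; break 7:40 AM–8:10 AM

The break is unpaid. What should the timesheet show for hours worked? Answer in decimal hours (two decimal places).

Shift: 7:20 AM–5:23 PM = 10 h 3 min; less 30 min break → 9 h 33 min

9.55 hours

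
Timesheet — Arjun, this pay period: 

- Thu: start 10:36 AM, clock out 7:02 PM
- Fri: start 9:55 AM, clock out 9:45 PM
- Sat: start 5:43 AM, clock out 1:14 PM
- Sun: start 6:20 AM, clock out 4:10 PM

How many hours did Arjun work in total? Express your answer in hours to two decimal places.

Thu: 10:36 AM–7:02 PM = 8 h 26 min
Fri: 9:55 AM–9:45 PM = 11 h 50 min
Sat: 5:43 AM–1:14 PM = 7 h 31 min
Sun: 6:20 AM–4:10 PM = 9 h 50 min
Total: 8 h 26 min + 11 h 50 min + 7 h 31 min + 9 h 50 min = 37 h 37 min.

37.62 hours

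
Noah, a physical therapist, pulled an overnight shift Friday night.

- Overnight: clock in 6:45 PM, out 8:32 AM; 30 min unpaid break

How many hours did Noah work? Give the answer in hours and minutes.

Overnight: 6:45 PM → midnight = 5 h 15 min; midnight → 8:32 AM = 8 h 32 min; span 13 h 47 min; less 30 min break → 13 h 17 min

13 h 17 min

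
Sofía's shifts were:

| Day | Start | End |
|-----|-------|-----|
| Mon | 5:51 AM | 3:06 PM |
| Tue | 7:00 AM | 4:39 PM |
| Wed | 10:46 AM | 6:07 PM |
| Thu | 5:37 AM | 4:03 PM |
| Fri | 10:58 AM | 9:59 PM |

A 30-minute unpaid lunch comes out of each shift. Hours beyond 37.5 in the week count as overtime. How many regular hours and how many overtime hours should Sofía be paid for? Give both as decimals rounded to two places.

Mon: 5:51 AM–3:06 PM = 9 h 15 min; less 30 min break → 8 h 45 min
Tue: 7:00 AM–4:39 PM = 9 h 39 min; less 30 min break → 9 h 9 min
Wed: 10:46 AM–6:07 PM = 7 h 21 min; less 30 min break → 6 h 51 min
Thu: 5:37 AM–4:03 PM = 10 h 26 min; less 30 min break → 9 h 56 min
Fri: 10:58 AM–9:59 PM = 11 h 1 min; less 30 min break → 10 h 31 min
Total worked: 45 h 12 min = 45.20 h.
Threshold 37.5 h → overtime 7 h 42 min, regular 37 h 30 min.

Regular 37.50 hours, overtime 7.70 hours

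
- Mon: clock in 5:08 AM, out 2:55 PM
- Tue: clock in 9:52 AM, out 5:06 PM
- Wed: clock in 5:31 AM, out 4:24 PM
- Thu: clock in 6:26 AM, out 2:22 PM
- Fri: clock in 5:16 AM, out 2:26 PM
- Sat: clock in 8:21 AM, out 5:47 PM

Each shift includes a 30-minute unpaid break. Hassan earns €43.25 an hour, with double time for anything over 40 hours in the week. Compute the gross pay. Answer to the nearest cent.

€2718.98

Mon: 5:08 AM–2:55 PM = 9 h 47 min; less 30 min break → 9 h 17 min
Tue: 9:52 AM–5:06 PM = 7 h 14 min; less 30 min break → 6 h 44 min
Wed: 5:31 AM–4:24 PM = 10 h 53 min; less 30 min break → 10 h 23 min
Thu: 6:26 AM–2:22 PM = 7 h 56 min; less 30 min break → 7 h 26 min
Fri: 5:16 AM–2:26 PM = 9 h 10 min; less 30 min break → 8 h 40 min
Sat: 8:21 AM–5:47 PM = 9 h 26 min; less 30 min break → 8 h 56 min
Total worked: 51 h 26 min = 3086 min.
Regular 40 h 0 min = 2400 min at €43.25/h; overtime 11 h 26 min = 686 min at €86.50/h.
Pay = (2400 × €43.25 + 686 × €86.50) ÷ 60 = €2718.98.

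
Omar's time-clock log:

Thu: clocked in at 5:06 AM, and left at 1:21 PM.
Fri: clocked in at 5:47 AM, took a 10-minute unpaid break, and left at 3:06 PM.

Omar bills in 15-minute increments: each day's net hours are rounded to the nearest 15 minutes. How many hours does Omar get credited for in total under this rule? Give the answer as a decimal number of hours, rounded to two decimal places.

17.50 hours

Thu: 5:06 AM–1:21 PM = 8 h 15 min → rounds to 8 h 15 min
Fri: 5:47 AM–3:06 PM = 9 h 19 min − 10 min = 9 h 9 min → rounds to 9 h 15 min
Total credited: 17 h 30 min.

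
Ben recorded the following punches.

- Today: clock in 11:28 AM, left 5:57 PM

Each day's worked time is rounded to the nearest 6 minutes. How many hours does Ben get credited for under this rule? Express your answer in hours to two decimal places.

Today: 11:28 AM–5:57 PM = 6 h 29 min → rounds to 6 h 30 min

6.50 hours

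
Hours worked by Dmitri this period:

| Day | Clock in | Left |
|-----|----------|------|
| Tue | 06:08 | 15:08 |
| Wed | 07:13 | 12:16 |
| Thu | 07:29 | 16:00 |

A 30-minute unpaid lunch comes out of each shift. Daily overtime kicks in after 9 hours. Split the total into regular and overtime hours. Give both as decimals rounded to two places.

Tue: 06:08–15:08 = 9 h 0 min; less 30 min break → 8 h 30 min
Wed: 07:13–12:16 = 5 h 3 min; less 30 min break → 4 h 33 min
Thu: 07:29–16:00 = 8 h 31 min; less 30 min break → 8 h 1 min
Tue reg 8 h 30 min / OT 0 h 0 min; Wed reg 4 h 33 min / OT 0 h 0 min; Thu reg 8 h 1 min / OT 0 h 0 min.
Totals: regular 21 h 4 min, overtime 0 h 0 min.

Regular 21.07 hours, overtime 0.00 hours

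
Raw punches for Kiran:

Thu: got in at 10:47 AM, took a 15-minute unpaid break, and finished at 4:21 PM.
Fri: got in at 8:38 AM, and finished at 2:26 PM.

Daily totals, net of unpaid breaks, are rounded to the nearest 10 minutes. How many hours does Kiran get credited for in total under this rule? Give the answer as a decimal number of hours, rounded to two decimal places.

11.17 hours

Thu: 10:47 AM–4:21 PM = 5 h 34 min − 15 min = 5 h 19 min → rounds to 5 h 20 min
Fri: 8:38 AM–2:26 PM = 5 h 48 min → rounds to 5 h 50 min
Total credited: 11 h 10 min.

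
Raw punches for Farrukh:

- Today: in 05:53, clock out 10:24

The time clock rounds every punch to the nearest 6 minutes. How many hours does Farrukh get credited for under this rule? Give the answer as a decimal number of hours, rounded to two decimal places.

4.50 hours

Today: in 05:53→05:54, out 10:24→10:24; 4 h 30 min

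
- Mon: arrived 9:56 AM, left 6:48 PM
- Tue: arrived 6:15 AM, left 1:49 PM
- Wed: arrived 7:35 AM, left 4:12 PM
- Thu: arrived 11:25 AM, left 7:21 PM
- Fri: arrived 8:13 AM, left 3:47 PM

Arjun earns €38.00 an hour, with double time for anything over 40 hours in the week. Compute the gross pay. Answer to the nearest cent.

Mon: 9:56 AM–6:48 PM = 8 h 52 min
Tue: 6:15 AM–1:49 PM = 7 h 34 min
Wed: 7:35 AM–4:12 PM = 8 h 37 min
Thu: 11:25 AM–7:21 PM = 7 h 56 min
Fri: 8:13 AM–3:47 PM = 7 h 34 min
Total worked: 40 h 33 min = 2433 min.
Regular 40 h 0 min = 2400 min at €38.00/h; overtime 0 h 33 min = 33 min at €76.00/h.
Pay = (2400 × €38.00 + 33 × €76.00) ÷ 60 = €1561.80.

€1561.80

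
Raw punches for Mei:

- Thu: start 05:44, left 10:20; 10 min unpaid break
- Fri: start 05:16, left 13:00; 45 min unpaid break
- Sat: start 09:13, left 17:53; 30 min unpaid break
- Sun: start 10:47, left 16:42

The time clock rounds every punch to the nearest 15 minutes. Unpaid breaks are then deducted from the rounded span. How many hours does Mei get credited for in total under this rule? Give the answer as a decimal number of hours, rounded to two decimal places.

25.58 hours

Thu: in 05:44→05:45, out 10:20→10:15; 4 h 30 min − 10 min = 4 h 20 min
Fri: in 05:16→05:15, out 13:00→13:00; 7 h 45 min − 45 min = 7 h 0 min
Sat: in 09:13→09:15, out 17:53→18:00; 8 h 45 min − 30 min = 8 h 15 min
Sun: in 10:47→10:45, out 16:42→16:45; 6 h 0 min
Total credited: 25 h 35 min.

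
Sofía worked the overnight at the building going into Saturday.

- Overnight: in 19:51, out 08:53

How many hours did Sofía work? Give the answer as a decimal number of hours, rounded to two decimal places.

13.03 hours

Overnight: 19:51 → midnight = 4 h 9 min; midnight → 08:53 = 8 h 53 min; span 13 h 2 min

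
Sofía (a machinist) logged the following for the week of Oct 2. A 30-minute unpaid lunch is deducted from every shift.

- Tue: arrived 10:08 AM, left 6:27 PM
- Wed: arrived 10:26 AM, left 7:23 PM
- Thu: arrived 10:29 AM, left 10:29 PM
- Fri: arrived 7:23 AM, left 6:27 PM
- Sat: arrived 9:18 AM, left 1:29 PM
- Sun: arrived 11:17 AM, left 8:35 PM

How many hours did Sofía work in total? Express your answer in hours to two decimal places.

50.82 hours

Tue: 10:08 AM–6:27 PM = 8 h 19 min; less 30 min break → 7 h 49 min
Wed: 10:26 AM–7:23 PM = 8 h 57 min; less 30 min break → 8 h 27 min
Thu: 10:29 AM–10:29 PM = 12 h 0 min; less 30 min break → 11 h 30 min
Fri: 7:23 AM–6:27 PM = 11 h 4 min; less 30 min break → 10 h 34 min
Sat: 9:18 AM–1:29 PM = 4 h 11 min; less 30 min break → 3 h 41 min
Sun: 11:17 AM–8:35 PM = 9 h 18 min; less 30 min break → 8 h 48 min
Total: 7 h 49 min + 8 h 27 min + 11 h 30 min + 10 h 34 min + 3 h 41 min + 8 h 48 min = 50 h 49 min.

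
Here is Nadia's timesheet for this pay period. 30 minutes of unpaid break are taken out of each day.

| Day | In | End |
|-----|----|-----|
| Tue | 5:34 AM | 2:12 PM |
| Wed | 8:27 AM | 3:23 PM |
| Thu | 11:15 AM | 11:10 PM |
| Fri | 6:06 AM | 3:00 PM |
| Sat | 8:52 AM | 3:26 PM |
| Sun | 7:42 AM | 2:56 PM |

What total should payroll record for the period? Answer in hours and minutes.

47 h 11 min

Tue: 5:34 AM–2:12 PM = 8 h 38 min; less 30 min break → 8 h 8 min
Wed: 8:27 AM–3:23 PM = 6 h 56 min; less 30 min break → 6 h 26 min
Thu: 11:15 AM–11:10 PM = 11 h 55 min; less 30 min break → 11 h 25 min
Fri: 6:06 AM–3:00 PM = 8 h 54 min; less 30 min break → 8 h 24 min
Sat: 8:52 AM–3:26 PM = 6 h 34 min; less 30 min break → 6 h 4 min
Sun: 7:42 AM–2:56 PM = 7 h 14 min; less 30 min break → 6 h 44 min
Total: 8 h 8 min + 6 h 26 min + 11 h 25 min + 8 h 24 min + 6 h 4 min + 6 h 44 min = 47 h 11 min.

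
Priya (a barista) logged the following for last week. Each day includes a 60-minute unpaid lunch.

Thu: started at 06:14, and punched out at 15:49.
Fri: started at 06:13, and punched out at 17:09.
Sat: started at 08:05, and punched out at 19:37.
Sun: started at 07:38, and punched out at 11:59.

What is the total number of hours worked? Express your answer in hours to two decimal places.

32.40 hours

Thu: 06:14–15:49 = 9 h 35 min; less 60 min break → 8 h 35 min
Fri: 06:13–17:09 = 10 h 56 min; less 60 min break → 9 h 56 min
Sat: 08:05–19:37 = 11 h 32 min; less 60 min break → 10 h 32 min
Sun: 07:38–11:59 = 4 h 21 min; less 60 min break → 3 h 21 min
Total: 8 h 35 min + 9 h 56 min + 10 h 32 min + 3 h 21 min = 32 h 24 min.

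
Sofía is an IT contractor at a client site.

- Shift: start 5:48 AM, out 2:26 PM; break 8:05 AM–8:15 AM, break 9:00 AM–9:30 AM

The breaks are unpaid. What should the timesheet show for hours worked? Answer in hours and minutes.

Shift: 5:48 AM–2:26 PM = 8 h 38 min; less 40 min break → 7 h 58 min

7 h 58 min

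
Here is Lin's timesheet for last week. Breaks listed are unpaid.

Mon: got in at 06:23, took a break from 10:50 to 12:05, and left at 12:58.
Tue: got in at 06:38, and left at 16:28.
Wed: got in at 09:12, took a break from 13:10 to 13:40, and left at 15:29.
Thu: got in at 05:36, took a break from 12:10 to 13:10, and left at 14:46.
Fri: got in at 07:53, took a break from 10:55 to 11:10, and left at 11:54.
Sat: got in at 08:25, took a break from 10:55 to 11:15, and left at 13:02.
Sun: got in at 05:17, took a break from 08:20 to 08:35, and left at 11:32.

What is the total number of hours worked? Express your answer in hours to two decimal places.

43.17 hours

Mon: 06:23–12:58 = 6 h 35 min; less 75 min break → 5 h 20 min
Tue: 06:38–16:28 = 9 h 50 min
Wed: 09:12–15:29 = 6 h 17 min; less 30 min break → 5 h 47 min
Thu: 05:36–14:46 = 9 h 10 min; less 60 min break → 8 h 10 min
Fri: 07:53–11:54 = 4 h 1 min; less 15 min break → 3 h 46 min
Sat: 08:25–13:02 = 4 h 37 min; less 20 min break → 4 h 17 min
Sun: 05:17–11:32 = 6 h 15 min; less 15 min break → 6 h 0 min
Total: 5 h 20 min + 9 h 50 min + 5 h 47 min + 8 h 10 min + 3 h 46 min + 4 h 17 min + 6 h 0 min = 43 h 10 min.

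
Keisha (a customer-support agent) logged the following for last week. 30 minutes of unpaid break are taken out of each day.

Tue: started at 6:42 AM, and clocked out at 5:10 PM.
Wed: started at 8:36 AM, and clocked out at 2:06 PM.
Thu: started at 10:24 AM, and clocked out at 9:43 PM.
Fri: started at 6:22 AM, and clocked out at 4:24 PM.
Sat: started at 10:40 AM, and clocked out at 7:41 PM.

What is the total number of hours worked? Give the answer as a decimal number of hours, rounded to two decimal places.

43.83 hours

Tue: 6:42 AM–5:10 PM = 10 h 28 min; less 30 min break → 9 h 58 min
Wed: 8:36 AM–2:06 PM = 5 h 30 min; less 30 min break → 5 h 0 min
Thu: 10:24 AM–9:43 PM = 11 h 19 min; less 30 min break → 10 h 49 min
Fri: 6:22 AM–4:24 PM = 10 h 2 min; less 30 min break → 9 h 32 min
Sat: 10:40 AM–7:41 PM = 9 h 1 min; less 30 min break → 8 h 31 min
Total: 9 h 58 min + 5 h 0 min + 10 h 49 min + 9 h 32 min + 8 h 31 min = 43 h 50 min.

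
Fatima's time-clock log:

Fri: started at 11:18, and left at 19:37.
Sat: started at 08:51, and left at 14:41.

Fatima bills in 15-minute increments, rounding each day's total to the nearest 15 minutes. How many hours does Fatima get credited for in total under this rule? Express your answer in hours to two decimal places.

14.00 hours

Fri: 11:18–19:37 = 8 h 19 min → rounds to 8 h 15 min
Sat: 08:51–14:41 = 5 h 50 min → rounds to 5 h 45 min
Total credited: 14 h 0 min.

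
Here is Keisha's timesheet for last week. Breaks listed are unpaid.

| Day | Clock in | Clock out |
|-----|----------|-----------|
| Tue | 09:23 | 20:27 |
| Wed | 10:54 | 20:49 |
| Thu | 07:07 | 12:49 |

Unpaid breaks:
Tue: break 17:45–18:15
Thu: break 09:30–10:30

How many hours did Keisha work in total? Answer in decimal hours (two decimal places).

25.18 hours

Tue: 09:23–20:27 = 11 h 4 min; less 30 min break → 10 h 34 min
Wed: 10:54–20:49 = 9 h 55 min
Thu: 07:07–12:49 = 5 h 42 min; less 60 min break → 4 h 42 min
Total: 10 h 34 min + 9 h 55 min + 4 h 42 min = 25 h 11 min.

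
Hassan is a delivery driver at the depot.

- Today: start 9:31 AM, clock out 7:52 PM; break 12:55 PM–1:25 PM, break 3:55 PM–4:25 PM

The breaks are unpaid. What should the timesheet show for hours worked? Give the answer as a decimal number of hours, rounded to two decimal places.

Today: 9:31 AM–7:52 PM = 10 h 21 min; less 60 min break → 9 h 21 min

9.35 hours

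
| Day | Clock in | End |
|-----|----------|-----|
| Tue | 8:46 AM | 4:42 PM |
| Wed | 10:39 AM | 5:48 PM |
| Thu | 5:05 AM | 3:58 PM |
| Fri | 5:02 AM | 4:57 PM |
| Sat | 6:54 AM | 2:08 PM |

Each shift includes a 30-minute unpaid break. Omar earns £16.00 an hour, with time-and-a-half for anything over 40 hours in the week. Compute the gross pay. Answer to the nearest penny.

Tue: 8:46 AM–4:42 PM = 7 h 56 min; less 30 min break → 7 h 26 min
Wed: 10:39 AM–5:48 PM = 7 h 9 min; less 30 min break → 6 h 39 min
Thu: 5:05 AM–3:58 PM = 10 h 53 min; less 30 min break → 10 h 23 min
Fri: 5:02 AM–4:57 PM = 11 h 55 min; less 30 min break → 11 h 25 min
Sat: 6:54 AM–2:08 PM = 7 h 14 min; less 30 min break → 6 h 44 min
Total worked: 42 h 37 min = 2557 min.
Regular 40 h 0 min = 2400 min at £16.00/h; overtime 2 h 37 min = 157 min at £24.00/h.
Pay = (2400 × £16.00 + 157 × £24.00) ÷ 60 = £702.80.

£702.80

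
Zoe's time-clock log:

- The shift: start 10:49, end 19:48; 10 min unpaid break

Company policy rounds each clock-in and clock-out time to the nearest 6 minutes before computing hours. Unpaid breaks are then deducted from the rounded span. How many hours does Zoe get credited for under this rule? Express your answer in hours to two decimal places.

The shift: in 10:49→10:48, out 19:48→19:48; 9 h 0 min − 10 min = 8 h 50 min

8.83 hours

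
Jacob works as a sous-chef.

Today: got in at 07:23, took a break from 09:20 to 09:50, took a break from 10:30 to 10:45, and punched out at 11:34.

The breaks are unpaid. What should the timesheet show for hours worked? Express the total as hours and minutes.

Today: 07:23–11:34 = 4 h 11 min; less 45 min break → 3 h 26 min

3 h 26 min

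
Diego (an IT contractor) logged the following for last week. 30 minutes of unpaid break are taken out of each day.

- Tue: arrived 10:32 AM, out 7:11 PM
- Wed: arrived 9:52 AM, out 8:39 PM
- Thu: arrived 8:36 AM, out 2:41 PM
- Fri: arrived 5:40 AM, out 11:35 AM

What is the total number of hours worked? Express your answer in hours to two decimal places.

29.43 hours

Tue: 10:32 AM–7:11 PM = 8 h 39 min; less 30 min break → 8 h 9 min
Wed: 9:52 AM–8:39 PM = 10 h 47 min; less 30 min break → 10 h 17 min
Thu: 8:36 AM–2:41 PM = 6 h 5 min; less 30 min break → 5 h 35 min
Fri: 5:40 AM–11:35 AM = 5 h 55 min; less 30 min break → 5 h 25 min
Total: 8 h 9 min + 10 h 17 min + 5 h 35 min + 5 h 25 min = 29 h 26 min.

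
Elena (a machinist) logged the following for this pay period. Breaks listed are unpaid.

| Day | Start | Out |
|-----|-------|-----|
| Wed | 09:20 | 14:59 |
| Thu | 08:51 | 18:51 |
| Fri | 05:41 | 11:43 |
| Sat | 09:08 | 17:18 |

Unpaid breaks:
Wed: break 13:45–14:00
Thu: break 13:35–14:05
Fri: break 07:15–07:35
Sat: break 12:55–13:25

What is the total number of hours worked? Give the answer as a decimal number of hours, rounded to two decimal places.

28.27 hours

Wed: 09:20–14:59 = 5 h 39 min; less 15 min break → 5 h 24 min
Thu: 08:51–18:51 = 10 h 0 min; less 30 min break → 9 h 30 min
Fri: 05:41–11:43 = 6 h 2 min; less 20 min break → 5 h 42 min
Sat: 09:08–17:18 = 8 h 10 min; less 30 min break → 7 h 40 min
Total: 5 h 24 min + 9 h 30 min + 5 h 42 min + 7 h 40 min = 28 h 16 min.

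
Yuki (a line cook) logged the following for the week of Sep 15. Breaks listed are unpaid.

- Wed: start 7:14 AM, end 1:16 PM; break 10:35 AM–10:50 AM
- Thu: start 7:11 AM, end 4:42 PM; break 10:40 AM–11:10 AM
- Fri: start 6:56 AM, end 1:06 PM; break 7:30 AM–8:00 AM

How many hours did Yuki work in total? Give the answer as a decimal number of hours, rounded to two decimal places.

Wed: 7:14 AM–1:16 PM = 6 h 2 min; less 15 min break → 5 h 47 min
Thu: 7:11 AM–4:42 PM = 9 h 31 min; less 30 min break → 9 h 1 min
Fri: 6:56 AM–1:06 PM = 6 h 10 min; less 30 min break → 5 h 40 min
Total: 5 h 47 min + 9 h 1 min + 5 h 40 min = 20 h 28 min.

20.47 hours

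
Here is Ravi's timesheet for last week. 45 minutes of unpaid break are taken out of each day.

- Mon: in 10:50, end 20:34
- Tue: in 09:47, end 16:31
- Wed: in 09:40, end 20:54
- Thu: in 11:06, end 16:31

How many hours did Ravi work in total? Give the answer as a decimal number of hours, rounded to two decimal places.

Mon: 10:50–20:34 = 9 h 44 min; less 45 min break → 8 h 59 min
Tue: 09:47–16:31 = 6 h 44 min; less 45 min break → 5 h 59 min
Wed: 09:40–20:54 = 11 h 14 min; less 45 min break → 10 h 29 min
Thu: 11:06–16:31 = 5 h 25 min; less 45 min break → 4 h 40 min
Total: 8 h 59 min + 5 h 59 min + 10 h 29 min + 4 h 40 min = 30 h 7 min.

30.12 hours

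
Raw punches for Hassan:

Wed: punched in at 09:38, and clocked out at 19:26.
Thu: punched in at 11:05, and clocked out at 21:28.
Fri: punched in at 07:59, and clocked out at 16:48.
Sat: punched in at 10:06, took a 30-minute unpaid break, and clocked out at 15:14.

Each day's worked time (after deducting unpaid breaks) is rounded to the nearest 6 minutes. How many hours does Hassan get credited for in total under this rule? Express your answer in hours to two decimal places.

Wed: 09:38–19:26 = 9 h 48 min → rounds to 9 h 48 min
Thu: 11:05–21:28 = 10 h 23 min → rounds to 10 h 24 min
Fri: 07:59–16:48 = 8 h 49 min → rounds to 8 h 48 min
Sat: 10:06–15:14 = 5 h 8 min − 30 min = 4 h 38 min → rounds to 4 h 36 min
Total credited: 33 h 36 min.

33.60 hours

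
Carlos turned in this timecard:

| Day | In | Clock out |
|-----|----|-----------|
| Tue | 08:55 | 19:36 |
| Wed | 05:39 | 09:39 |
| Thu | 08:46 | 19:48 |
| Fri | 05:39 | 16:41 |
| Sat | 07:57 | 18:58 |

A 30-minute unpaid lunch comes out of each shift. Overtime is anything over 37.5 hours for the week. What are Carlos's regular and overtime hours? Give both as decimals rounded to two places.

Regular 37.50 hours, overtime 7.77 hours

Tue: 08:55–19:36 = 10 h 41 min; less 30 min break → 10 h 11 min
Wed: 05:39–09:39 = 4 h 0 min; less 30 min break → 3 h 30 min
Thu: 08:46–19:48 = 11 h 2 min; less 30 min break → 10 h 32 min
Fri: 05:39–16:41 = 11 h 2 min; less 30 min break → 10 h 32 min
Sat: 07:57–18:58 = 11 h 1 min; less 30 min break → 10 h 31 min
Total worked: 45 h 16 min = 45.27 h.
Threshold 37.5 h → overtime 7 h 46 min, regular 37 h 30 min.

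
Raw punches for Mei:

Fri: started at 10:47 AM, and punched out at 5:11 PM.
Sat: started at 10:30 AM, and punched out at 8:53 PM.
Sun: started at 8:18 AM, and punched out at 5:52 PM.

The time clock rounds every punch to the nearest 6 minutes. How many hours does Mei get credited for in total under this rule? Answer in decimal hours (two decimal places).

26.40 hours

Fri: in 10:47 AM→10:48 AM, out 5:11 PM→5:12 PM; 6 h 24 min
Sat: in 10:30 AM→10:30 AM, out 8:53 PM→8:54 PM; 10 h 24 min
Sun: in 8:18 AM→8:18 AM, out 5:52 PM→5:54 PM; 9 h 36 min
Total credited: 26 h 24 min.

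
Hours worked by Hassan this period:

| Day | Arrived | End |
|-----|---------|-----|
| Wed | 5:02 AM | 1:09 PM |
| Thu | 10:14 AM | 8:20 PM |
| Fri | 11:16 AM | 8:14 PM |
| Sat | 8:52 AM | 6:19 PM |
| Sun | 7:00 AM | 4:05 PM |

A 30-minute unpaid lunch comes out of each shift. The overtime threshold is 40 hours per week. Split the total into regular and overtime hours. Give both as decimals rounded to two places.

Regular 40.00 hours, overtime 3.22 hours

Wed: 5:02 AM–1:09 PM = 8 h 7 min; less 30 min break → 7 h 37 min
Thu: 10:14 AM–8:20 PM = 10 h 6 min; less 30 min break → 9 h 36 min
Fri: 11:16 AM–8:14 PM = 8 h 58 min; less 30 min break → 8 h 28 min
Sat: 8:52 AM–6:19 PM = 9 h 27 min; less 30 min break → 8 h 57 min
Sun: 7:00 AM–4:05 PM = 9 h 5 min; less 30 min break → 8 h 35 min
Total worked: 43 h 13 min = 43.22 h.
Threshold 40 h → overtime 3 h 13 min, regular 40 h 0 min.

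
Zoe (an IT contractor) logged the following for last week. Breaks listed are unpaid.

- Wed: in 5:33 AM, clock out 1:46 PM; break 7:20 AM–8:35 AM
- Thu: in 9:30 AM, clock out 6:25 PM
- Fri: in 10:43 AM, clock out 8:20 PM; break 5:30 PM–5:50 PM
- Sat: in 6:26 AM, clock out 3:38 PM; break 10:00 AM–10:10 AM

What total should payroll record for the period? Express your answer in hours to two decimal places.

34.20 hours

Wed: 5:33 AM–1:46 PM = 8 h 13 min; less 75 min break → 6 h 58 min
Thu: 9:30 AM–6:25 PM = 8 h 55 min
Fri: 10:43 AM–8:20 PM = 9 h 37 min; less 20 min break → 9 h 17 min
Sat: 6:26 AM–3:38 PM = 9 h 12 min; less 10 min break → 9 h 2 min
Total: 6 h 58 min + 8 h 55 min + 9 h 17 min + 9 h 2 min = 34 h 12 min.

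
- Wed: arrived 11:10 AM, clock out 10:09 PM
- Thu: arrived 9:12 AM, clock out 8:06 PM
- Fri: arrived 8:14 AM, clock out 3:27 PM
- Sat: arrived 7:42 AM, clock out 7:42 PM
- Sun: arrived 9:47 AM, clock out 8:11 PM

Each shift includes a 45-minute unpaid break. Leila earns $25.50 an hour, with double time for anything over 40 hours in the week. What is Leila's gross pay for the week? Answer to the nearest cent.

$1415.25

Wed: 11:10 AM–10:09 PM = 10 h 59 min; less 45 min break → 10 h 14 min
Thu: 9:12 AM–8:06 PM = 10 h 54 min; less 45 min break → 10 h 9 min
Fri: 8:14 AM–3:27 PM = 7 h 13 min; less 45 min break → 6 h 28 min
Sat: 7:42 AM–7:42 PM = 12 h 0 min; less 45 min break → 11 h 15 min
Sun: 9:47 AM–8:11 PM = 10 h 24 min; less 45 min break → 9 h 39 min
Total worked: 47 h 45 min = 2865 min.
Regular 40 h 0 min = 2400 min at $25.50/h; overtime 7 h 45 min = 465 min at $51.00/h.
Pay = (2400 × $25.50 + 465 × $51.00) ÷ 60 = $1415.25.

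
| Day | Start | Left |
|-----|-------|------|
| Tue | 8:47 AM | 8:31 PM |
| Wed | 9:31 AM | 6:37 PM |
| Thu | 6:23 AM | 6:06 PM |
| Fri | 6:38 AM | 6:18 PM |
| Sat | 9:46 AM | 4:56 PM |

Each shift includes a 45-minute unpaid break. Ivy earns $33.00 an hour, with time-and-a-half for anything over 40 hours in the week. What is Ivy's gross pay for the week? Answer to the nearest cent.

Tue: 8:47 AM–8:31 PM = 11 h 44 min; less 45 min break → 10 h 59 min
Wed: 9:31 AM–6:37 PM = 9 h 6 min; less 45 min break → 8 h 21 min
Thu: 6:23 AM–6:06 PM = 11 h 43 min; less 45 min break → 10 h 58 min
Fri: 6:38 AM–6:18 PM = 11 h 40 min; less 45 min break → 10 h 55 min
Sat: 9:46 AM–4:56 PM = 7 h 10 min; less 45 min break → 6 h 25 min
Total worked: 47 h 38 min = 2858 min.
Regular 40 h 0 min = 2400 min at $33.00/h; overtime 7 h 38 min = 458 min at $49.50/h.
Pay = (2400 × $33.00 + 458 × $49.50) ÷ 60 = $1697.85.

$1697.85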